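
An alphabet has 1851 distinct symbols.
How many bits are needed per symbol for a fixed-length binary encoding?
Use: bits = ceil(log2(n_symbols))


log2(1851) = 10.8541
Bracket: 2^10 = 1024 < 1851 <= 2^11 = 2048
So ceil(log2(1851)) = 11

bits = ceil(log2(1851)) = ceil(10.8541) = 11 bits


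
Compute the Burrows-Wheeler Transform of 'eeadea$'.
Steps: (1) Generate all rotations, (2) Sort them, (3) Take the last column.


Rotations (sorted):
  0: $eeadea -> last char: a
  1: a$eeade -> last char: e
  2: adea$ee -> last char: e
  3: dea$eea -> last char: a
  4: ea$eead -> last char: d
  5: eadea$e -> last char: e
  6: eeadea$ -> last char: $


BWT = aeeade$


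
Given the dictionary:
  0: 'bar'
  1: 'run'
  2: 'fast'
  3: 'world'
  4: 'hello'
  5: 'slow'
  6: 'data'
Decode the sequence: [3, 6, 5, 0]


Look up each index in the dictionary:
  3 -> 'world'
  6 -> 'data'
  5 -> 'slow'
  0 -> 'bar'

Decoded: "world data slow bar"


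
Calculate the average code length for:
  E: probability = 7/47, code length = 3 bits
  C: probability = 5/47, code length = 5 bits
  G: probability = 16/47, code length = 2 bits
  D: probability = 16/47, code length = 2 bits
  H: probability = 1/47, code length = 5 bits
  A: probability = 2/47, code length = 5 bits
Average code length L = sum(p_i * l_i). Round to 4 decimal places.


Weighted contributions p_i * l_i:
  E: (7/47) * 3 = 21/47
  C: (5/47) * 5 = 25/47
  G: (16/47) * 2 = 32/47
  D: (16/47) * 2 = 32/47
  H: (1/47) * 5 = 5/47
  A: (2/47) * 5 = 10/47
Sum = (21 + 25 + 32 + 32 + 5 + 10)/47 = 125/47

L = 125/47 = 2.6596 bits/symbol


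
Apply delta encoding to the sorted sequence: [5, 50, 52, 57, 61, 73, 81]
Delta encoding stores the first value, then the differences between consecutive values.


First value: 5
Deltas:
  50 - 5 = 45
  52 - 50 = 2
  57 - 52 = 5
  61 - 57 = 4
  73 - 61 = 12
  81 - 73 = 8


Delta encoded: [5, 45, 2, 5, 4, 12, 8]


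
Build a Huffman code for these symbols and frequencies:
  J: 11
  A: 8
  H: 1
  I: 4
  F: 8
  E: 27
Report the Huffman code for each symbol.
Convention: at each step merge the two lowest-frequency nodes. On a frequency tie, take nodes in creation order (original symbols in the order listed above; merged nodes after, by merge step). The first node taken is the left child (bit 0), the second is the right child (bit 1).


Huffman tree construction:
Step 1: Merge H(1) + I(4) = 5
Step 2: Merge (H+I)(5) + A(8) = 13
Step 3: Merge F(8) + J(11) = 19
Step 4: Merge ((H+I)+A)(13) + (F+J)(19) = 32
Step 5: Merge E(27) + (((H+I)+A)+(F+J))(32) = 59
Read each symbol's code off the tree from the root (left child = 0, right child = 1).

Codes:
  J: 111 (length 3)
  A: 101 (length 3)
  H: 1000 (length 4)
  I: 1001 (length 4)
  F: 110 (length 3)
  E: 0 (length 1)
Average code length: 128/59 = 2.1695 bits/symbol


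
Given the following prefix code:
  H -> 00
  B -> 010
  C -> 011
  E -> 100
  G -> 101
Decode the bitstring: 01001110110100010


Decoding step by step:
Bits 010 -> B
Bits 011 -> C
Bits 101 -> G
Bits 101 -> G
Bits 00 -> H
Bits 010 -> B


Decoded message: BCGGHB


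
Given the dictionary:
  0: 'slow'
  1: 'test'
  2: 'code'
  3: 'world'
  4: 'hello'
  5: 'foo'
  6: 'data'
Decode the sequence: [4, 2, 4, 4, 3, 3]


Look up each index in the dictionary:
  4 -> 'hello'
  2 -> 'code'
  4 -> 'hello'
  4 -> 'hello'
  3 -> 'world'
  3 -> 'world'

Decoded: "hello code hello hello world world"


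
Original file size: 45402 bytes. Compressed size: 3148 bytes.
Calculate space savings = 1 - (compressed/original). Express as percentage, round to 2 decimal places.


ratio = compressed/original = 3148/45402 = 0.069336
savings = 1 - ratio = 1 - 0.069336 = 0.930664
as a percentage: 0.930664 * 100 = 93.07%

Space savings = 1 - 3148/45402 = 93.07%


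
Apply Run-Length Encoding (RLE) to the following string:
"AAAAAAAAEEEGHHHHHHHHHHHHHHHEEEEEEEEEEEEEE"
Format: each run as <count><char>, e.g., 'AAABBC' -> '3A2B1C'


Scanning runs left to right:
  i=0: run of 'A' x 8 -> '8A'
  i=8: run of 'E' x 3 -> '3E'
  i=11: run of 'G' x 1 -> '1G'
  i=12: run of 'H' x 15 -> '15H'
  i=27: run of 'E' x 14 -> '14E'

RLE = 8A3E1G15H14E


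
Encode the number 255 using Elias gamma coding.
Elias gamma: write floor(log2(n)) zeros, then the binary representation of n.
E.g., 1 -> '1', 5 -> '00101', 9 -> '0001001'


num_bits = floor(log2(255)) + 1 = 8
leading_zeros = num_bits - 1 = 7
binary(255) = 11111111

Elias gamma(255) = '0000000' + '11111111' = 000000011111111 (15 bits)


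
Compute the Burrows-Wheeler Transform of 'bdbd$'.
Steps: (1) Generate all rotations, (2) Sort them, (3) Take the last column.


Rotations (sorted):
  0: $bdbd -> last char: d
  1: bd$bd -> last char: d
  2: bdbd$ -> last char: $
  3: d$bdb -> last char: b
  4: dbd$b -> last char: b


BWT = dd$bb


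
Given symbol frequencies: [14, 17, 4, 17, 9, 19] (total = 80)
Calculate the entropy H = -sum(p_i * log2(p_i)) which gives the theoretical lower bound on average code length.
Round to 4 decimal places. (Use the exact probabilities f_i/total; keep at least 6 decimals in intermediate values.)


Per-symbol terms -p_i * log2(p_i) with p_i = f_i/80:
  p = 14/80 = 0.175000: log2(p) = -2.514573, -p*log2(p) = 0.440050
  p = 17/80 = 0.212500: log2(p) = -2.234465, -p*log2(p) = 0.474824
  p = 4/80 = 0.050000: log2(p) = -4.321928, -p*log2(p) = 0.216096
  p = 17/80 = 0.212500: log2(p) = -2.234465, -p*log2(p) = 0.474824
  p = 9/80 = 0.112500: log2(p) = -3.152003, -p*log2(p) = 0.354600
  p = 19/80 = 0.237500: log2(p) = -2.074001, -p*log2(p) = 0.492575
H = 0.440050 + 0.474824 + 0.216096 + 0.474824 + 0.354600 + 0.492575 = 2.452969

H = 2.453 bits/symbol


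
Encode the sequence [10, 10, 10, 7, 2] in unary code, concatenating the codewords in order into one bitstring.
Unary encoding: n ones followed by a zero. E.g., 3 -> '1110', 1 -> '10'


Encode each number as n ones followed by a terminating 0:
  10 -> 11111111110 (11 bits)
  10 -> 11111111110 (11 bits)
  10 -> 11111111110 (11 bits)
  7 -> 11111110 (8 bits)
  2 -> 110 (3 bits)
Total length = 11 + 11 + 11 + 8 + 3 = 44 bits.

Unary([10, 10, 10, 7, 2]) = 11111111110111111111101111111111011111110110 (44 bits)


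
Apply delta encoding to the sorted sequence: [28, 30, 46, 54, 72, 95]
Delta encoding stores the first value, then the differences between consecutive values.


First value: 28
Deltas:
  30 - 28 = 2
  46 - 30 = 16
  54 - 46 = 8
  72 - 54 = 18
  95 - 72 = 23


Delta encoded: [28, 2, 16, 8, 18, 23]


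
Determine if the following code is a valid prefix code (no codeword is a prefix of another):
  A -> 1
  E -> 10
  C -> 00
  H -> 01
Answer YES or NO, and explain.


Checking each pair (does one codeword prefix another?):
  A='1' vs E='10': prefix -- VIOLATION

NO -- this is NOT a valid prefix code. A (1) is a prefix of E (10).


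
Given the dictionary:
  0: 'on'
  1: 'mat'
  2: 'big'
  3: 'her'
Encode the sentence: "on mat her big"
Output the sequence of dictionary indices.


Look up each word in the dictionary:
  'on' -> 0
  'mat' -> 1
  'her' -> 3
  'big' -> 2

Encoded: [0, 1, 3, 2]


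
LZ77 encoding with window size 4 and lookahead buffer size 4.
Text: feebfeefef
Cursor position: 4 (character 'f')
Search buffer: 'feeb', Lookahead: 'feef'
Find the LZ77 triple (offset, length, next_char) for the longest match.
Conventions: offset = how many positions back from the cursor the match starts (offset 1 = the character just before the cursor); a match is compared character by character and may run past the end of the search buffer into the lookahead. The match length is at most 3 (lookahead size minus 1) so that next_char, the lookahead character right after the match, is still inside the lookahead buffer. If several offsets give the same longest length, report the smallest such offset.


Try each offset into the search buffer:
  offset=1 (pos 3, char 'b'): match length 0
  offset=2 (pos 2, char 'e'): match length 0
  offset=3 (pos 1, char 'e'): match length 0
  offset=4 (pos 0, char 'f'): match length 3
Longest match has length 3 at offset 4.
next_char = character at position 4 + 3 = 7 -> 'f'

Best match: offset=4, length=3 (matching 'fee' starting at position 0)
LZ77 triple: (4, 3, 'f')


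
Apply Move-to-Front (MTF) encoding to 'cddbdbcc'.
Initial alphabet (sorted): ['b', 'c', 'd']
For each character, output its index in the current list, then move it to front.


MTF encoding:
'c': index 1 in ['b', 'c', 'd'] -> ['c', 'b', 'd']
'd': index 2 in ['c', 'b', 'd'] -> ['d', 'c', 'b']
'd': index 0 in ['d', 'c', 'b'] -> ['d', 'c', 'b']
'b': index 2 in ['d', 'c', 'b'] -> ['b', 'd', 'c']
'd': index 1 in ['b', 'd', 'c'] -> ['d', 'b', 'c']
'b': index 1 in ['d', 'b', 'c'] -> ['b', 'd', 'c']
'c': index 2 in ['b', 'd', 'c'] -> ['c', 'b', 'd']
'c': index 0 in ['c', 'b', 'd'] -> ['c', 'b', 'd']


Output: [1, 2, 0, 2, 1, 1, 2, 0]


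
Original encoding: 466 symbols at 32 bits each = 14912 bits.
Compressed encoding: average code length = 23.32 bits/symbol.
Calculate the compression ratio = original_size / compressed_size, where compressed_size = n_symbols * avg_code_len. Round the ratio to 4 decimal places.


original_size = n_symbols * orig_bits = 466 * 32 = 14912 bits
compressed_size = n_symbols * avg_code_len = 466 * 23.32 = 10867.12 bits
ratio = original_size / compressed_size = 14912 / 10867.12 = 1.3722

Compression ratio = 1.3722


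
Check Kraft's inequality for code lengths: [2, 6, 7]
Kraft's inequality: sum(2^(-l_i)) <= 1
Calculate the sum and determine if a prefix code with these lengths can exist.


Sum = 2^(-2) + 2^(-6) + 2^(-7)
    = 0.25 + 0.015625 + 0.0078125
    = 35/128 = 0.2734375
Since 0.2734375 <= 1, Kraft's inequality IS satisfied.
A prefix code with these lengths CAN exist.

Kraft sum = 0.2734375. Satisfied.


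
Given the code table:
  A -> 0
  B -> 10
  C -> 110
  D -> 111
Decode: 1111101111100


Decoding:
111 -> D
110 -> C
111 -> D
110 -> C
0 -> A


Result: DCDCA


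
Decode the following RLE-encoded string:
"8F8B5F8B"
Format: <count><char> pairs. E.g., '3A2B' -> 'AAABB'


Expanding each <count><char> pair:
  8F -> 'FFFFFFFF'
  8B -> 'BBBBBBBB'
  5F -> 'FFFFF'
  8B -> 'BBBBBBBB'

Decoded = FFFFFFFFBBBBBBBBFFFFFBBBBBBBB


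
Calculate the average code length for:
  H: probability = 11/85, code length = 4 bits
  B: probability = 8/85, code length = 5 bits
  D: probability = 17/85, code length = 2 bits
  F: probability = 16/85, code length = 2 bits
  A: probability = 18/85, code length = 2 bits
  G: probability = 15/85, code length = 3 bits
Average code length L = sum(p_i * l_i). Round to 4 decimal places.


Weighted contributions p_i * l_i:
  H: (11/85) * 4 = 44/85
  B: (8/85) * 5 = 40/85
  D: (17/85) * 2 = 34/85
  F: (16/85) * 2 = 32/85
  A: (18/85) * 2 = 36/85
  G: (15/85) * 3 = 45/85
Sum = (44 + 40 + 34 + 32 + 36 + 45)/85 = 231/85

L = 231/85 = 2.7176 bits/symbol


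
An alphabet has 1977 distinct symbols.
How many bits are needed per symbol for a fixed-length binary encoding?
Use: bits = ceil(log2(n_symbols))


log2(1977) = 10.9491
Bracket: 2^10 = 1024 < 1977 <= 2^11 = 2048
So ceil(log2(1977)) = 11

bits = ceil(log2(1977)) = ceil(10.9491) = 11 bits


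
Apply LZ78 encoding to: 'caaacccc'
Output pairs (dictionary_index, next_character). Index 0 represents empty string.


LZ78 encoding steps:
Dictionary: {0: ''}
Step 1: w='' (idx 0), next='c' -> output (0, 'c'), add 'c' as idx 1
Step 2: w='' (idx 0), next='a' -> output (0, 'a'), add 'a' as idx 2
Step 3: w='a' (idx 2), next='a' -> output (2, 'a'), add 'aa' as idx 3
Step 4: w='c' (idx 1), next='c' -> output (1, 'c'), add 'cc' as idx 4
Step 5: w='cc' (idx 4), end of input -> output (4, '')


Encoded: [(0, 'c'), (0, 'a'), (2, 'a'), (1, 'c'), (4, '')]


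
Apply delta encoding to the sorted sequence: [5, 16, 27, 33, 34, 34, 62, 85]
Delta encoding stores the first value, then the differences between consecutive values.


First value: 5
Deltas:
  16 - 5 = 11
  27 - 16 = 11
  33 - 27 = 6
  34 - 33 = 1
  34 - 34 = 0
  62 - 34 = 28
  85 - 62 = 23


Delta encoded: [5, 11, 11, 6, 1, 0, 28, 23]


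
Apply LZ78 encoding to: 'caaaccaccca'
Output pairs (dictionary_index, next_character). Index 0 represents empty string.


LZ78 encoding steps:
Dictionary: {0: ''}
Step 1: w='' (idx 0), next='c' -> output (0, 'c'), add 'c' as idx 1
Step 2: w='' (idx 0), next='a' -> output (0, 'a'), add 'a' as idx 2
Step 3: w='a' (idx 2), next='a' -> output (2, 'a'), add 'aa' as idx 3
Step 4: w='c' (idx 1), next='c' -> output (1, 'c'), add 'cc' as idx 4
Step 5: w='a' (idx 2), next='c' -> output (2, 'c'), add 'ac' as idx 5
Step 6: w='cc' (idx 4), next='a' -> output (4, 'a'), add 'cca' as idx 6


Encoded: [(0, 'c'), (0, 'a'), (2, 'a'), (1, 'c'), (2, 'c'), (4, 'a')]


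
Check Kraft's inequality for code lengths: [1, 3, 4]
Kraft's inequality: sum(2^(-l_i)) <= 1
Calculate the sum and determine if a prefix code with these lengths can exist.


Sum = 2^(-1) + 2^(-3) + 2^(-4)
    = 0.5 + 0.125 + 0.0625
    = 11/16 = 0.6875
Since 0.6875 <= 1, Kraft's inequality IS satisfied.
A prefix code with these lengths CAN exist.

Kraft sum = 0.6875. Satisfied.


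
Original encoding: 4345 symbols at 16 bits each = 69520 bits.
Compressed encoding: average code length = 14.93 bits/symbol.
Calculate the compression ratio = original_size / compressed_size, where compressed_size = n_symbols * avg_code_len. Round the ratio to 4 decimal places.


original_size = n_symbols * orig_bits = 4345 * 16 = 69520 bits
compressed_size = n_symbols * avg_code_len = 4345 * 14.93 = 64870.85 bits
ratio = original_size / compressed_size = 69520 / 64870.85 = 1.0717

Compression ratio = 1.0717


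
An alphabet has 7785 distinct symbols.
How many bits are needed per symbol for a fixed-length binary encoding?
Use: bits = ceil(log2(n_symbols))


log2(7785) = 12.9265
Bracket: 2^12 = 4096 < 7785 <= 2^13 = 8192
So ceil(log2(7785)) = 13

bits = ceil(log2(7785)) = ceil(12.9265) = 13 bits


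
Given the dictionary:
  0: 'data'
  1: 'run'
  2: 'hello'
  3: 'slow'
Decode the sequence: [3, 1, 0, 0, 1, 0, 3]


Look up each index in the dictionary:
  3 -> 'slow'
  1 -> 'run'
  0 -> 'data'
  0 -> 'data'
  1 -> 'run'
  0 -> 'data'
  3 -> 'slow'

Decoded: "slow run data data run data slow"


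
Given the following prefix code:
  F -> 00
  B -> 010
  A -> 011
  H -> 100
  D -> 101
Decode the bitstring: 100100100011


Decoding step by step:
Bits 100 -> H
Bits 100 -> H
Bits 100 -> H
Bits 011 -> A


Decoded message: HHHA


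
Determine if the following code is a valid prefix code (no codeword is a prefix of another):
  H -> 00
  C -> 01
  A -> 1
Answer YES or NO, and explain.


Checking each pair (does one codeword prefix another?):
  H='00' vs C='01': no prefix
  H='00' vs A='1': no prefix
  C='01' vs H='00': no prefix
  C='01' vs A='1': no prefix
  A='1' vs H='00': no prefix
  A='1' vs C='01': no prefix
No violation found over all pairs.

YES -- this is a valid prefix code. No codeword is a prefix of any other codeword.


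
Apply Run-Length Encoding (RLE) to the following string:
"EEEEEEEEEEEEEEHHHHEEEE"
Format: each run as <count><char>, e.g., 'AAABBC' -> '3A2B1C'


Scanning runs left to right:
  i=0: run of 'E' x 14 -> '14E'
  i=14: run of 'H' x 4 -> '4H'
  i=18: run of 'E' x 4 -> '4E'

RLE = 14E4H4E


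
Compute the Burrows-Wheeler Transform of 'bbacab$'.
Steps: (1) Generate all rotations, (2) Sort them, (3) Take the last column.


Rotations (sorted):
  0: $bbacab -> last char: b
  1: ab$bbac -> last char: c
  2: acab$bb -> last char: b
  3: b$bbaca -> last char: a
  4: bacab$b -> last char: b
  5: bbacab$ -> last char: $
  6: cab$bba -> last char: a


BWT = bcbab$a


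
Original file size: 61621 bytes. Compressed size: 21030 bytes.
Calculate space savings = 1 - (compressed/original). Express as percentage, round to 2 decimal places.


ratio = compressed/original = 21030/61621 = 0.34128
savings = 1 - ratio = 1 - 0.34128 = 0.65872
as a percentage: 0.65872 * 100 = 65.87%

Space savings = 1 - 21030/61621 = 65.87%


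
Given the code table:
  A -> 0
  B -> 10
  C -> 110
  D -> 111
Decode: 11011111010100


Decoding:
110 -> C
111 -> D
110 -> C
10 -> B
10 -> B
0 -> A


Result: CDCBBA


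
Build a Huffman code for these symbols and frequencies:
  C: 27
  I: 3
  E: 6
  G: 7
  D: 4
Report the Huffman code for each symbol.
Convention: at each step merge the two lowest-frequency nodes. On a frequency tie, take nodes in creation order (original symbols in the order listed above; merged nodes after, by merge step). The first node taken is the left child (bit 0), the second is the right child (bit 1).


Huffman tree construction:
Step 1: Merge I(3) + D(4) = 7
Step 2: Merge E(6) + G(7) = 13
Step 3: Merge (I+D)(7) + (E+G)(13) = 20
Step 4: Merge ((I+D)+(E+G))(20) + C(27) = 47
Read each symbol's code off the tree from the root (left child = 0, right child = 1).

Codes:
  C: 1 (length 1)
  I: 000 (length 3)
  E: 010 (length 3)
  G: 011 (length 3)
  D: 001 (length 3)
Average code length: 87/47 = 1.8511 bits/symbol


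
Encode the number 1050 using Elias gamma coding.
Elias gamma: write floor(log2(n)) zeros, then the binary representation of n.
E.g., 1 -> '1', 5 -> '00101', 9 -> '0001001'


num_bits = floor(log2(1050)) + 1 = 11
leading_zeros = num_bits - 1 = 10
binary(1050) = 10000011010

Elias gamma(1050) = '0000000000' + '10000011010' = 000000000010000011010 (21 bits)


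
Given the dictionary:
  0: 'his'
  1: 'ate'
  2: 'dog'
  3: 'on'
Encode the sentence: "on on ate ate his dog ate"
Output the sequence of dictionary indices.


Look up each word in the dictionary:
  'on' -> 3
  'on' -> 3
  'ate' -> 1
  'ate' -> 1
  'his' -> 0
  'dog' -> 2
  'ate' -> 1

Encoded: [3, 3, 1, 1, 0, 2, 1]


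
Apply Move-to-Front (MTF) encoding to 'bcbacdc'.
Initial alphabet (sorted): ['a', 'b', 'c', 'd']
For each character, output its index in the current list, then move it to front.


MTF encoding:
'b': index 1 in ['a', 'b', 'c', 'd'] -> ['b', 'a', 'c', 'd']
'c': index 2 in ['b', 'a', 'c', 'd'] -> ['c', 'b', 'a', 'd']
'b': index 1 in ['c', 'b', 'a', 'd'] -> ['b', 'c', 'a', 'd']
'a': index 2 in ['b', 'c', 'a', 'd'] -> ['a', 'b', 'c', 'd']
'c': index 2 in ['a', 'b', 'c', 'd'] -> ['c', 'a', 'b', 'd']
'd': index 3 in ['c', 'a', 'b', 'd'] -> ['d', 'c', 'a', 'b']
'c': index 1 in ['d', 'c', 'a', 'b'] -> ['c', 'd', 'a', 'b']


Output: [1, 2, 1, 2, 2, 3, 1]


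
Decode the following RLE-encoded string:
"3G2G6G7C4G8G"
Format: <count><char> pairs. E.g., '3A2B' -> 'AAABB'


Expanding each <count><char> pair:
  3G -> 'GGG'
  2G -> 'GG'
  6G -> 'GGGGGG'
  7C -> 'CCCCCCC'
  4G -> 'GGGG'
  8G -> 'GGGGGGGG'

Decoded = GGGGGGGGGGGCCCCCCCGGGGGGGGGGGG


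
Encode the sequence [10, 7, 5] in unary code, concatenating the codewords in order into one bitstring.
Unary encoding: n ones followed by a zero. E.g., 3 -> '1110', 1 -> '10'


Encode each number as n ones followed by a terminating 0:
  10 -> 11111111110 (11 bits)
  7 -> 11111110 (8 bits)
  5 -> 111110 (6 bits)
Total length = 11 + 8 + 6 = 25 bits.

Unary([10, 7, 5]) = 1111111111011111110111110 (25 bits)


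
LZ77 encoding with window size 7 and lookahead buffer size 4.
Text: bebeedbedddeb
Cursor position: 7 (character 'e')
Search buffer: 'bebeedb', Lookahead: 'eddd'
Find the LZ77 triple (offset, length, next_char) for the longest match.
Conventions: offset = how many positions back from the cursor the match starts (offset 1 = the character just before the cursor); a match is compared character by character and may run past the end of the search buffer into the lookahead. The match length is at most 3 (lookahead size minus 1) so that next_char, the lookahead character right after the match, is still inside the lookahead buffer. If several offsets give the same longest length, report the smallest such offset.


Try each offset into the search buffer:
  offset=1 (pos 6, char 'b'): match length 0
  offset=2 (pos 5, char 'd'): match length 0
  offset=3 (pos 4, char 'e'): match length 2
  offset=4 (pos 3, char 'e'): match length 1
  offset=5 (pos 2, char 'b'): match length 0
  offset=6 (pos 1, char 'e'): match length 1
  offset=7 (pos 0, char 'b'): match length 0
Longest match has length 2 at offset 3.
next_char = character at position 7 + 2 = 9 -> 'd'

Best match: offset=3, length=2 (matching 'ed' starting at position 4)
LZ77 triple: (3, 2, 'd')


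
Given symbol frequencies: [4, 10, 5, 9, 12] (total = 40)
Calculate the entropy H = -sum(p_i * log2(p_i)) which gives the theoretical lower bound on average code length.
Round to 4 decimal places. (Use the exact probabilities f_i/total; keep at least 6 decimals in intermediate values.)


Per-symbol terms -p_i * log2(p_i) with p_i = f_i/40:
  p = 4/40 = 0.100000: log2(p) = -3.321928, -p*log2(p) = 0.332193
  p = 10/40 = 0.250000: log2(p) = -2.000000, -p*log2(p) = 0.500000
  p = 5/40 = 0.125000: log2(p) = -3.000000, -p*log2(p) = 0.375000
  p = 9/40 = 0.225000: log2(p) = -2.152003, -p*log2(p) = 0.484201
  p = 12/40 = 0.300000: log2(p) = -1.736966, -p*log2(p) = 0.521090
H = 0.332193 + 0.500000 + 0.375000 + 0.484201 + 0.521090 = 2.212484

H = 2.2125 bits/symbol


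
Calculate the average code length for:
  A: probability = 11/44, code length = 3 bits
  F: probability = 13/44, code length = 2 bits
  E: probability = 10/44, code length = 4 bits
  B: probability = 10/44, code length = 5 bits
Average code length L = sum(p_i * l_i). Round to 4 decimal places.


Weighted contributions p_i * l_i:
  A: (11/44) * 3 = 33/44
  F: (13/44) * 2 = 26/44
  E: (10/44) * 4 = 40/44
  B: (10/44) * 5 = 50/44
Sum = (33 + 26 + 40 + 50)/44 = 149/44

L = 149/44 = 3.3864 bits/symbol


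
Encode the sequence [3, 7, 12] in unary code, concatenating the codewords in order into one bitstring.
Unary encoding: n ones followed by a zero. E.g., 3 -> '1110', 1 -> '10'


Encode each number as n ones followed by a terminating 0:
  3 -> 1110 (4 bits)
  7 -> 11111110 (8 bits)
  12 -> 1111111111110 (13 bits)
Total length = 4 + 8 + 13 = 25 bits.

Unary([3, 7, 12]) = 1110111111101111111111110 (25 bits)


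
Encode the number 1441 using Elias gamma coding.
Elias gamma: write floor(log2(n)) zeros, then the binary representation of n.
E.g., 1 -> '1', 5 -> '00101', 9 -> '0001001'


num_bits = floor(log2(1441)) + 1 = 11
leading_zeros = num_bits - 1 = 10
binary(1441) = 10110100001

Elias gamma(1441) = '0000000000' + '10110100001' = 000000000010110100001 (21 bits)


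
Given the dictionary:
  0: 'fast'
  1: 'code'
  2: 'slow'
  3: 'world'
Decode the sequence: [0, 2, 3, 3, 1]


Look up each index in the dictionary:
  0 -> 'fast'
  2 -> 'slow'
  3 -> 'world'
  3 -> 'world'
  1 -> 'code'

Decoded: "fast slow world world code"


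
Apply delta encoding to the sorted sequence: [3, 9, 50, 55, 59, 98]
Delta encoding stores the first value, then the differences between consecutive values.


First value: 3
Deltas:
  9 - 3 = 6
  50 - 9 = 41
  55 - 50 = 5
  59 - 55 = 4
  98 - 59 = 39


Delta encoded: [3, 6, 41, 5, 4, 39]


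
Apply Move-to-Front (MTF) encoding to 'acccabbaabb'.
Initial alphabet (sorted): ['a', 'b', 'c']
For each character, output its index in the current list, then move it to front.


MTF encoding:
'a': index 0 in ['a', 'b', 'c'] -> ['a', 'b', 'c']
'c': index 2 in ['a', 'b', 'c'] -> ['c', 'a', 'b']
'c': index 0 in ['c', 'a', 'b'] -> ['c', 'a', 'b']
'c': index 0 in ['c', 'a', 'b'] -> ['c', 'a', 'b']
'a': index 1 in ['c', 'a', 'b'] -> ['a', 'c', 'b']
'b': index 2 in ['a', 'c', 'b'] -> ['b', 'a', 'c']
'b': index 0 in ['b', 'a', 'c'] -> ['b', 'a', 'c']
'a': index 1 in ['b', 'a', 'c'] -> ['a', 'b', 'c']
'a': index 0 in ['a', 'b', 'c'] -> ['a', 'b', 'c']
'b': index 1 in ['a', 'b', 'c'] -> ['b', 'a', 'c']
'b': index 0 in ['b', 'a', 'c'] -> ['b', 'a', 'c']


Output: [0, 2, 0, 0, 1, 2, 0, 1, 0, 1, 0]


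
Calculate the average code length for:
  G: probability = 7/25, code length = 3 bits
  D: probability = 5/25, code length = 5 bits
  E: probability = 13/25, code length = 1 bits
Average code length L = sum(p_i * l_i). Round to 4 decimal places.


Weighted contributions p_i * l_i:
  G: (7/25) * 3 = 21/25
  D: (5/25) * 5 = 25/25
  E: (13/25) * 1 = 13/25
Sum = (21 + 25 + 13)/25 = 59/25

L = 59/25 = 2.3600 bits/symbol


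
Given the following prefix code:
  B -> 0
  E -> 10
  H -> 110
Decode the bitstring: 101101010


Decoding step by step:
Bits 10 -> E
Bits 110 -> H
Bits 10 -> E
Bits 10 -> E


Decoded message: EHEE


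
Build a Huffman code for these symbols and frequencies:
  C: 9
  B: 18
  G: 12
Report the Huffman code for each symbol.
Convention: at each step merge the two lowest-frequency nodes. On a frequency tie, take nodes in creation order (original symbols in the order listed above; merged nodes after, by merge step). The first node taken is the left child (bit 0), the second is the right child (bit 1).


Huffman tree construction:
Step 1: Merge C(9) + G(12) = 21
Step 2: Merge B(18) + (C+G)(21) = 39
Read each symbol's code off the tree from the root (left child = 0, right child = 1).

Codes:
  C: 10 (length 2)
  B: 0 (length 1)
  G: 11 (length 2)
Average code length: 60/39 = 1.5385 bits/symbol


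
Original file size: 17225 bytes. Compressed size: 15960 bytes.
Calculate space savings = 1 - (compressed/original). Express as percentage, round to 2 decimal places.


ratio = compressed/original = 15960/17225 = 0.92656
savings = 1 - ratio = 1 - 0.92656 = 0.07344
as a percentage: 0.07344 * 100 = 7.34%

Space savings = 1 - 15960/17225 = 7.34%


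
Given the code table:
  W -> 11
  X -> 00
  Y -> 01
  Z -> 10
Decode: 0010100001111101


Decoding:
00 -> X
10 -> Z
10 -> Z
00 -> X
01 -> Y
11 -> W
11 -> W
01 -> Y


Result: XZZXYWWY


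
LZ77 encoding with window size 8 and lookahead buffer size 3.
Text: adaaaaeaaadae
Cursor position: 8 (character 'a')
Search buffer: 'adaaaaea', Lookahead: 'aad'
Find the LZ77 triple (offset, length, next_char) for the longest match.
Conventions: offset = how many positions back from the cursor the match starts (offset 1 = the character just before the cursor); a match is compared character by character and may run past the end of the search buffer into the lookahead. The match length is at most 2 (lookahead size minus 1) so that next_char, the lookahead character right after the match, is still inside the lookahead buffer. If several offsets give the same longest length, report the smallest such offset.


Try each offset into the search buffer:
  offset=1 (pos 7, char 'a'): match length 2
  offset=2 (pos 6, char 'e'): match length 0
  offset=3 (pos 5, char 'a'): match length 1
  offset=4 (pos 4, char 'a'): match length 2
  offset=5 (pos 3, char 'a'): match length 2
  offset=6 (pos 2, char 'a'): match length 2
  offset=7 (pos 1, char 'd'): match length 0
  offset=8 (pos 0, char 'a'): match length 1
Longest match has length 2, found at offsets 1, 4, 5, 6; take the smallest, offset 1.
next_char = character at position 8 + 2 = 10 -> 'd'

Best match: offset=1, length=2 (matching 'aa' starting at position 7)
LZ77 triple: (1, 2, 'd')


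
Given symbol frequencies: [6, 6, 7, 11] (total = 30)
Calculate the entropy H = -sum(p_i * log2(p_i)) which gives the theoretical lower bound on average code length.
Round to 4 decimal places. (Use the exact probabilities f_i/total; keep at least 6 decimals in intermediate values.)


Per-symbol terms -p_i * log2(p_i) with p_i = f_i/30:
  p = 6/30 = 0.200000: log2(p) = -2.321928, -p*log2(p) = 0.464386
  p = 6/30 = 0.200000: log2(p) = -2.321928, -p*log2(p) = 0.464386
  p = 7/30 = 0.233333: log2(p) = -2.099536, -p*log2(p) = 0.489892
  p = 11/30 = 0.366667: log2(p) = -1.447459, -p*log2(p) = 0.530735
H = 0.464386 + 0.464386 + 0.489892 + 0.530735 = 1.949399

H = 1.9494 bits/symbol


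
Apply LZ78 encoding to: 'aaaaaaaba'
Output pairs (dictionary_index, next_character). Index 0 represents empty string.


LZ78 encoding steps:
Dictionary: {0: ''}
Step 1: w='' (idx 0), next='a' -> output (0, 'a'), add 'a' as idx 1
Step 2: w='a' (idx 1), next='a' -> output (1, 'a'), add 'aa' as idx 2
Step 3: w='aa' (idx 2), next='a' -> output (2, 'a'), add 'aaa' as idx 3
Step 4: w='a' (idx 1), next='b' -> output (1, 'b'), add 'ab' as idx 4
Step 5: w='a' (idx 1), end of input -> output (1, '')


Encoded: [(0, 'a'), (1, 'a'), (2, 'a'), (1, 'b'), (1, '')]


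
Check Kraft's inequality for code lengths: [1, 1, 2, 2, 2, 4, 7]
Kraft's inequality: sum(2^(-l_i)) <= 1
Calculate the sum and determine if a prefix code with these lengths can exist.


Sum = 2^(-1) + 2^(-1) + 2^(-2) + 2^(-2) + 2^(-2) + 2^(-4) + 2^(-7)
    = 0.5 + 0.5 + 0.25 + 0.25 + 0.25 + 0.0625 + 0.0078125
    = 233/128 = 1.8203125
Since 1.8203125 > 1, Kraft's inequality is NOT satisfied.
A prefix code with these lengths CANNOT exist.

Kraft sum = 1.8203125. Not satisfied.


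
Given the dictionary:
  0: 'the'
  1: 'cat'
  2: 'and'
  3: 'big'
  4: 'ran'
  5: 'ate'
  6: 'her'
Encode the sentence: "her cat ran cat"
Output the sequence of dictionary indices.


Look up each word in the dictionary:
  'her' -> 6
  'cat' -> 1
  'ran' -> 4
  'cat' -> 1

Encoded: [6, 1, 4, 1]


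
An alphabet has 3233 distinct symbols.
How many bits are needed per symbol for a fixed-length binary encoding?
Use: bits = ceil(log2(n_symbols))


log2(3233) = 11.6587
Bracket: 2^11 = 2048 < 3233 <= 2^12 = 4096
So ceil(log2(3233)) = 12

bits = ceil(log2(3233)) = ceil(11.6587) = 12 bits


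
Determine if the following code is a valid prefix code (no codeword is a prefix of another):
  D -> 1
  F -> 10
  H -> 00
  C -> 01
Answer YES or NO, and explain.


Checking each pair (does one codeword prefix another?):
  D='1' vs F='10': prefix -- VIOLATION

NO -- this is NOT a valid prefix code. D (1) is a prefix of F (10).


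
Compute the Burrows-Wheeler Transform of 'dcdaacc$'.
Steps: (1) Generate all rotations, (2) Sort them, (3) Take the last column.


Rotations (sorted):
  0: $dcdaacc -> last char: c
  1: aacc$dcd -> last char: d
  2: acc$dcda -> last char: a
  3: c$dcdaac -> last char: c
  4: cc$dcdaa -> last char: a
  5: cdaacc$d -> last char: d
  6: daacc$dc -> last char: c
  7: dcdaacc$ -> last char: $


BWT = cdacadc$


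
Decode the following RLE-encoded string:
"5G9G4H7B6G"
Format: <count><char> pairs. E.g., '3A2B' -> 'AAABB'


Expanding each <count><char> pair:
  5G -> 'GGGGG'
  9G -> 'GGGGGGGGG'
  4H -> 'HHHH'
  7B -> 'BBBBBBB'
  6G -> 'GGGGGG'

Decoded = GGGGGGGGGGGGGGHHHHBBBBBBBGGGGGG


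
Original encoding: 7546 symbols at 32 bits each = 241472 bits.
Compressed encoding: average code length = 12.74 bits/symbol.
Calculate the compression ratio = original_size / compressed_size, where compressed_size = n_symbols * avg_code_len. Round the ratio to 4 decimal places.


original_size = n_symbols * orig_bits = 7546 * 32 = 241472 bits
compressed_size = n_symbols * avg_code_len = 7546 * 12.74 = 96136.04 bits
ratio = original_size / compressed_size = 241472 / 96136.04 = 2.5118

Compression ratio = 2.5118


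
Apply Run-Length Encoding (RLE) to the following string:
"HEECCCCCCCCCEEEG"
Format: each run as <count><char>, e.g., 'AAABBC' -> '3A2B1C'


Scanning runs left to right:
  i=0: run of 'H' x 1 -> '1H'
  i=1: run of 'E' x 2 -> '2E'
  i=3: run of 'C' x 9 -> '9C'
  i=12: run of 'E' x 3 -> '3E'
  i=15: run of 'G' x 1 -> '1G'

RLE = 1H2E9C3E1G


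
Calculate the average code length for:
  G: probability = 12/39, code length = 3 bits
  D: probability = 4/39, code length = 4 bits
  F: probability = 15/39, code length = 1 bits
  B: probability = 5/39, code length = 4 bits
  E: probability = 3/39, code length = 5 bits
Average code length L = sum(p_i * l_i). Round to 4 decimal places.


Weighted contributions p_i * l_i:
  G: (12/39) * 3 = 36/39
  D: (4/39) * 4 = 16/39
  F: (15/39) * 1 = 15/39
  B: (5/39) * 4 = 20/39
  E: (3/39) * 5 = 15/39
Sum = (36 + 16 + 15 + 20 + 15)/39 = 102/39

L = 102/39 = 2.6154 bits/symbol


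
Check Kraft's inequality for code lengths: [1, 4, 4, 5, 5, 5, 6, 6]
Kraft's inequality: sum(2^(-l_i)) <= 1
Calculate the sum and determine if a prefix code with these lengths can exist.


Sum = 2^(-1) + 2^(-4) + 2^(-4) + 2^(-5) + 2^(-5) + 2^(-5) + 2^(-6) + 2^(-6)
    = 0.5 + 0.0625 + 0.0625 + 0.03125 + 0.03125 + 0.03125 + 0.015625 + 0.015625
    = 48/64 = 0.75
Since 0.75 <= 1, Kraft's inequality IS satisfied.
A prefix code with these lengths CAN exist.

Kraft sum = 0.75. Satisfied.


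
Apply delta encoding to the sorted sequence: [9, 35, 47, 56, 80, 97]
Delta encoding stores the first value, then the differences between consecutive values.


First value: 9
Deltas:
  35 - 9 = 26
  47 - 35 = 12
  56 - 47 = 9
  80 - 56 = 24
  97 - 80 = 17


Delta encoded: [9, 26, 12, 9, 24, 17]


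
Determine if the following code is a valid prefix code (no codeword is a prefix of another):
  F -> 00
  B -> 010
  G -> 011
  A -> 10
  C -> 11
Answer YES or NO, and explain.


Checking each pair (does one codeword prefix another?):
  F='00' vs B='010': no prefix
  F='00' vs G='011': no prefix
  F='00' vs A='10': no prefix
  F='00' vs C='11': no prefix
  B='010' vs F='00': no prefix
  B='010' vs G='011': no prefix
  B='010' vs A='10': no prefix
  B='010' vs C='11': no prefix
  G='011' vs F='00': no prefix
  G='011' vs B='010': no prefix
  G='011' vs A='10': no prefix
  G='011' vs C='11': no prefix
  A='10' vs F='00': no prefix
  A='10' vs B='010': no prefix
  A='10' vs G='011': no prefix
  A='10' vs C='11': no prefix
  C='11' vs F='00': no prefix
  C='11' vs B='010': no prefix
  C='11' vs G='011': no prefix
  C='11' vs A='10': no prefix
No violation found over all pairs.

YES -- this is a valid prefix code. No codeword is a prefix of any other codeword.


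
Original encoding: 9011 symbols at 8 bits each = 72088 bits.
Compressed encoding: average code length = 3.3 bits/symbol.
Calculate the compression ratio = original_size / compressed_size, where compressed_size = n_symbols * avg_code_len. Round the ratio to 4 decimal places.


original_size = n_symbols * orig_bits = 9011 * 8 = 72088 bits
compressed_size = n_symbols * avg_code_len = 9011 * 3.3 = 29736.3 bits
ratio = original_size / compressed_size = 72088 / 29736.3 = 2.4242

Compression ratio = 2.4242


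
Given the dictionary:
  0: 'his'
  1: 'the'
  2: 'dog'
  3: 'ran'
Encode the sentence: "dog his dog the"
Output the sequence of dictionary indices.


Look up each word in the dictionary:
  'dog' -> 2
  'his' -> 0
  'dog' -> 2
  'the' -> 1

Encoded: [2, 0, 2, 1]


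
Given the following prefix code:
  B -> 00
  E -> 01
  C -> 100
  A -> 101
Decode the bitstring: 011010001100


Decoding step by step:
Bits 01 -> E
Bits 101 -> A
Bits 00 -> B
Bits 01 -> E
Bits 100 -> C


Decoded message: EABEC


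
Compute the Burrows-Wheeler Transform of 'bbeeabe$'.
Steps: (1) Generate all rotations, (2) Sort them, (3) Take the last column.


Rotations (sorted):
  0: $bbeeabe -> last char: e
  1: abe$bbee -> last char: e
  2: bbeeabe$ -> last char: $
  3: be$bbeea -> last char: a
  4: beeabe$b -> last char: b
  5: e$bbeeab -> last char: b
  6: eabe$bbe -> last char: e
  7: eeabe$bb -> last char: b


BWT = ee$abbeb


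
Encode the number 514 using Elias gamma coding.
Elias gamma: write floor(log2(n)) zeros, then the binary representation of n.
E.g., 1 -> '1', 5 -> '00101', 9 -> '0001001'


num_bits = floor(log2(514)) + 1 = 10
leading_zeros = num_bits - 1 = 9
binary(514) = 1000000010

Elias gamma(514) = '000000000' + '1000000010' = 0000000001000000010 (19 bits)


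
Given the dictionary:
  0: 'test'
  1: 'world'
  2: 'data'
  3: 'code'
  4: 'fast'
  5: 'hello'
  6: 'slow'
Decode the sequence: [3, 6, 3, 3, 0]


Look up each index in the dictionary:
  3 -> 'code'
  6 -> 'slow'
  3 -> 'code'
  3 -> 'code'
  0 -> 'test'

Decoded: "code slow code code test"


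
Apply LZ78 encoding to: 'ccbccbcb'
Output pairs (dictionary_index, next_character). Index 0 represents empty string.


LZ78 encoding steps:
Dictionary: {0: ''}
Step 1: w='' (idx 0), next='c' -> output (0, 'c'), add 'c' as idx 1
Step 2: w='c' (idx 1), next='b' -> output (1, 'b'), add 'cb' as idx 2
Step 3: w='c' (idx 1), next='c' -> output (1, 'c'), add 'cc' as idx 3
Step 4: w='' (idx 0), next='b' -> output (0, 'b'), add 'b' as idx 4
Step 5: w='cb' (idx 2), end of input -> output (2, '')


Encoded: [(0, 'c'), (1, 'b'), (1, 'c'), (0, 'b'), (2, '')]


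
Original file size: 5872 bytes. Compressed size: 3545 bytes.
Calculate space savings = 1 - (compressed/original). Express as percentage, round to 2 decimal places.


ratio = compressed/original = 3545/5872 = 0.603713
savings = 1 - ratio = 1 - 0.603713 = 0.396287
as a percentage: 0.396287 * 100 = 39.63%

Space savings = 1 - 3545/5872 = 39.63%


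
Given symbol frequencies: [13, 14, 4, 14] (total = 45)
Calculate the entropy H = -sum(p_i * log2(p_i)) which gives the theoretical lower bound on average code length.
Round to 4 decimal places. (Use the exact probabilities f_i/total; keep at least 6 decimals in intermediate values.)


Per-symbol terms -p_i * log2(p_i) with p_i = f_i/45:
  p = 13/45 = 0.288889: log2(p) = -1.791413, -p*log2(p) = 0.517519
  p = 14/45 = 0.311111: log2(p) = -1.684498, -p*log2(p) = 0.524066
  p = 4/45 = 0.088889: log2(p) = -3.491853, -p*log2(p) = 0.310387
  p = 14/45 = 0.311111: log2(p) = -1.684498, -p*log2(p) = 0.524066
H = 0.517519 + 0.524066 + 0.310387 + 0.524066 = 1.876038

H = 1.876 bits/symbol


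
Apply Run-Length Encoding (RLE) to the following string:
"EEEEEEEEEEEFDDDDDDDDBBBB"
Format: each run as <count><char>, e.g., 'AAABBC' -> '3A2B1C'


Scanning runs left to right:
  i=0: run of 'E' x 11 -> '11E'
  i=11: run of 'F' x 1 -> '1F'
  i=12: run of 'D' x 8 -> '8D'
  i=20: run of 'B' x 4 -> '4B'

RLE = 11E1F8D4B


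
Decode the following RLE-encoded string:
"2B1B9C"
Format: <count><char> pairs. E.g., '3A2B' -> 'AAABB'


Expanding each <count><char> pair:
  2B -> 'BB'
  1B -> 'B'
  9C -> 'CCCCCCCCC'

Decoded = BBBCCCCCCCCC


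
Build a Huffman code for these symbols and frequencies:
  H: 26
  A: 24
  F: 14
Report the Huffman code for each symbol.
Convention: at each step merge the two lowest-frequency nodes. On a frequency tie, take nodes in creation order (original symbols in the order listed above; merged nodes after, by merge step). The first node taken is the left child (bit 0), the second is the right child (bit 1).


Huffman tree construction:
Step 1: Merge F(14) + A(24) = 38
Step 2: Merge H(26) + (F+A)(38) = 64
Read each symbol's code off the tree from the root (left child = 0, right child = 1).

Codes:
  H: 0 (length 1)
  A: 11 (length 2)
  F: 10 (length 2)
Average code length: 102/64 = 1.5938 bits/symbol


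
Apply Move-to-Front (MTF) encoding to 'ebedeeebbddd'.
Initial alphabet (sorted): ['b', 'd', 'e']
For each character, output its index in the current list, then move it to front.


MTF encoding:
'e': index 2 in ['b', 'd', 'e'] -> ['e', 'b', 'd']
'b': index 1 in ['e', 'b', 'd'] -> ['b', 'e', 'd']
'e': index 1 in ['b', 'e', 'd'] -> ['e', 'b', 'd']
'd': index 2 in ['e', 'b', 'd'] -> ['d', 'e', 'b']
'e': index 1 in ['d', 'e', 'b'] -> ['e', 'd', 'b']
'e': index 0 in ['e', 'd', 'b'] -> ['e', 'd', 'b']
'e': index 0 in ['e', 'd', 'b'] -> ['e', 'd', 'b']
'b': index 2 in ['e', 'd', 'b'] -> ['b', 'e', 'd']
'b': index 0 in ['b', 'e', 'd'] -> ['b', 'e', 'd']
'd': index 2 in ['b', 'e', 'd'] -> ['d', 'b', 'e']
'd': index 0 in ['d', 'b', 'e'] -> ['d', 'b', 'e']
'd': index 0 in ['d', 'b', 'e'] -> ['d', 'b', 'e']


Output: [2, 1, 1, 2, 1, 0, 0, 2, 0, 2, 0, 0]


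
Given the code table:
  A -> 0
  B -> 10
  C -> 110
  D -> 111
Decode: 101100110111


Decoding:
10 -> B
110 -> C
0 -> A
110 -> C
111 -> D


Result: BCACD


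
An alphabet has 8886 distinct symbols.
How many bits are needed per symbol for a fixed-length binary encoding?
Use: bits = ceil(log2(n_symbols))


log2(8886) = 13.1173
Bracket: 2^13 = 8192 < 8886 <= 2^14 = 16384
So ceil(log2(8886)) = 14

bits = ceil(log2(8886)) = ceil(13.1173) = 14 bits


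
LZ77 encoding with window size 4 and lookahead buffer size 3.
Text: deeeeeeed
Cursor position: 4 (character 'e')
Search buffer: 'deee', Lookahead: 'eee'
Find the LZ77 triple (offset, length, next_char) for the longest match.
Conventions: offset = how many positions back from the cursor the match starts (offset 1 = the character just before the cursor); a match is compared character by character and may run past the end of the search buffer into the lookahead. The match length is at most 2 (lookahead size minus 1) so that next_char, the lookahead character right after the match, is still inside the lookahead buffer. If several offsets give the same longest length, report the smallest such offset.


Try each offset into the search buffer:
  offset=1 (pos 3, char 'e'): match length 2
  offset=2 (pos 2, char 'e'): match length 2
  offset=3 (pos 1, char 'e'): match length 2
  offset=4 (pos 0, char 'd'): match length 0
Longest match has length 2, found at offsets 1, 2, 3; take the smallest, offset 1.
next_char = character at position 4 + 2 = 6 -> 'e'

Best match: offset=1, length=2 (matching 'ee' starting at position 3)
LZ77 triple: (1, 2, 'e')
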